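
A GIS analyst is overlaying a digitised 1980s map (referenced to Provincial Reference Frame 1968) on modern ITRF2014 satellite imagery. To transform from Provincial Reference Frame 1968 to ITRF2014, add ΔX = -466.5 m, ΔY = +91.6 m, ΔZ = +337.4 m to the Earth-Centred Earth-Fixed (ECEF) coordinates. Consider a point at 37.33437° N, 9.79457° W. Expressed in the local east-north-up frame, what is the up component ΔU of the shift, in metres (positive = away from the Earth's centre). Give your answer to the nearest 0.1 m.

ΔU = -173.3 m

The local up (radial) axis is (cos φ cos λ, cos φ sin λ, sin φ), giving ΔU = -365.512 − 12.390 + 204.621 = -173.28 m.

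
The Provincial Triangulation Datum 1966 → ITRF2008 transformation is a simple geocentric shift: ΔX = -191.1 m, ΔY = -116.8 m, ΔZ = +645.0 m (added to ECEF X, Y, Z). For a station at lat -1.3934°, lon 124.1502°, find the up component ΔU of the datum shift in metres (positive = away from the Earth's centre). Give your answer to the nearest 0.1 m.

ΔU = -5.1 m

At φ = -1.3934°, λ = 124.1502°: sin φ = -0.024317, cos φ = 0.999704, sin λ = 0.827569, cos λ = -0.561364.
ΔU = cos φ cos λ·ΔX + cos φ sin λ·ΔY + sin φ·ΔZ = (0.999704)(-0.561364)(-191.1) + (0.999704)(0.827569)(-116.8) + (-0.024317)(645.0) = -5.07 m.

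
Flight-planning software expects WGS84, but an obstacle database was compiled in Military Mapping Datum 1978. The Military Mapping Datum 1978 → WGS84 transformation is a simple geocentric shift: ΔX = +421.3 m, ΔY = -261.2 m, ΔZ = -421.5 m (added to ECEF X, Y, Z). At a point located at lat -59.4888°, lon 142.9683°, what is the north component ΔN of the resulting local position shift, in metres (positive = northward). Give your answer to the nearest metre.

The local north axis is (−sin φ cos λ, −sin φ sin λ, cos φ), giving ΔN = -289.754 − 135.527 − 213.998 = -639.28 m.

ΔN = -639 m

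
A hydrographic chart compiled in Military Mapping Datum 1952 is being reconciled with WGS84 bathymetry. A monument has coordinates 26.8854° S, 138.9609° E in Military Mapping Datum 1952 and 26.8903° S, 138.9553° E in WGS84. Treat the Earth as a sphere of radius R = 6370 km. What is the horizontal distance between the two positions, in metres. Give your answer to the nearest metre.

778 m

Δφ = -26.8903° − -26.8854° = -0.0049°; Δλ = 138.9553° − 138.9609° = -0.0056°.
1° along a meridian = πR/180 = 111177 m.
ΔN = Δφ × 111177 = -544.8 m; ΔE = Δλ × 111177 × cos(-26.8854°) = -0.0056 × 111177 × 0.891913 = -555.3 m.
Distance = √(ΔE² + ΔN²) = √((-555.3)² + (-544.8)²) = 777.9 m.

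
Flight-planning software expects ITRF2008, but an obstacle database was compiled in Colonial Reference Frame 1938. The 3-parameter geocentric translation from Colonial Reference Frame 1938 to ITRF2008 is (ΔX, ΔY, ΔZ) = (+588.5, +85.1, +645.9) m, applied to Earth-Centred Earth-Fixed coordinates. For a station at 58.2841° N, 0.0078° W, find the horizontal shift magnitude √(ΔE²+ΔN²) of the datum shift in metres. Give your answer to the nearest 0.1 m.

The local east axis at (φ, λ) is (−sin λ, cos λ, 0), so ΔE = −sin(-0.0078°)·588.5 + cos(-0.0078°)·85.1 = 85.18 m.
The local north axis is (−sin φ cos λ, −sin φ sin λ, cos φ), giving ΔN = -500.616 + 0.010 + 339.555 = -161.05 m.
Horizontal magnitude = √(ΔE² + ΔN²) = √(85.18² + (-161.05)²) = 182.19 m.

182.2 m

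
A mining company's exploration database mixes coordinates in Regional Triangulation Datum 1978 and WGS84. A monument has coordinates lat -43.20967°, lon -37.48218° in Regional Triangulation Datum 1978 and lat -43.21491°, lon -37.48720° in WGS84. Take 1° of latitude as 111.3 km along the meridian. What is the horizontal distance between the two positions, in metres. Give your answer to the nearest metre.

711 m

Δφ = -43.21491° − -43.20967° = -0.00524°; Δλ = -37.48720° − -37.48218° = -0.00502°.
ΔN = Δφ × 111300 = -583.2 m; ΔE = Δλ × 111300 × cos(-43.20967°) = -0.00502 × 111300 × 0.728853 = -407.2 m.
Distance = √(ΔE² + ΔN²) = √((-407.2)² + (-583.2)²) = 711.3 m.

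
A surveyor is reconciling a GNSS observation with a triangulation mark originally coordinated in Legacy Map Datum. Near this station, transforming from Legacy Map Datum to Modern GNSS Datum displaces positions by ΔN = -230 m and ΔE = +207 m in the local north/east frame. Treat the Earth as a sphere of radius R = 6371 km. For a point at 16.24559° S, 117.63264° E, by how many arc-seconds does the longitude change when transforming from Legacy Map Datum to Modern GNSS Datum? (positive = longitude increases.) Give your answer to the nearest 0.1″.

Δλ = 7.0″

At latitude -16.24559°, cos φ = 0.960071.
One radian of longitude at latitude φ spans R cos φ, so Δλ = ΔE / (R cos φ) = 207.0 / (6371000 × 0.960071) = 3.3842e-05 rad = 6.980″.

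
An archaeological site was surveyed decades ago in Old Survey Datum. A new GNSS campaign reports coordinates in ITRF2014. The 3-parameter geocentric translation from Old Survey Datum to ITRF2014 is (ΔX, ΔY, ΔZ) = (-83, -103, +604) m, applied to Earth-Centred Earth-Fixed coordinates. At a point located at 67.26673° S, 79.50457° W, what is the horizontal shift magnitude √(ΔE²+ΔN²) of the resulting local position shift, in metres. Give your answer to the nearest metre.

329 m

The local east axis at (φ, λ) is (−sin λ, cos λ, 0), so ΔE = −sin(-79.50457°)·(-83) + cos(-79.50457°)·(-103) = -100.37 m.
The local north axis is (−sin φ cos λ, −sin φ sin λ, cos φ), giving ΔN = -13.944 + 93.409 + 233.411 = 312.88 m.
Horizontal magnitude = √(ΔE² + ΔN²) = √((-100.37)² + 312.88²) = 328.58 m.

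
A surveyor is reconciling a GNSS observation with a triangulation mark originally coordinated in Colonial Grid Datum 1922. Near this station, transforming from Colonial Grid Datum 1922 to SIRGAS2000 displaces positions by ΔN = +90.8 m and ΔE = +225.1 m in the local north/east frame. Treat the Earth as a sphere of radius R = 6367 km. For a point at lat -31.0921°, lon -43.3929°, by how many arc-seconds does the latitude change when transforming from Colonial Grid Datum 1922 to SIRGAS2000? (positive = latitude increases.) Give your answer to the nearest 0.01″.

Δφ = 2.94″

On a sphere of radius R, 1 rad of latitude = R, so Δφ = ΔN / R = 90.8 / 6367000 = 1.4261e-05 rad = 2.942″.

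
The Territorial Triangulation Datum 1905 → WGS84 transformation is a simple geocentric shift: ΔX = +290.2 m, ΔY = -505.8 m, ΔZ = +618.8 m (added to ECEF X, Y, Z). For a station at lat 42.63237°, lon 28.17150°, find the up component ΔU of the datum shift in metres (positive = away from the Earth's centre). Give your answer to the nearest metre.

ΔU = 432 m

The local up (radial) axis is (cos φ cos λ, cos φ sin λ, sin φ), giving ΔU = 188.212 − 175.685 + 419.108 = 431.64 m.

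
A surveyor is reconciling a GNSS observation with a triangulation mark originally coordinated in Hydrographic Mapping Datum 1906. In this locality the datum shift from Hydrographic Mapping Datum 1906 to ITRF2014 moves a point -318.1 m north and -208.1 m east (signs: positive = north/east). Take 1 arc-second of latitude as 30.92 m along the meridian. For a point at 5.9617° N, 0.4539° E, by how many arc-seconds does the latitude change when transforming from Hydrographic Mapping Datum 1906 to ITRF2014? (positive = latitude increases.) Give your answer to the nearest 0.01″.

1″ of latitude = 30.92 m, so Δφ = -318.1 / 30.92 = -10.288″.

Δφ = -10.29″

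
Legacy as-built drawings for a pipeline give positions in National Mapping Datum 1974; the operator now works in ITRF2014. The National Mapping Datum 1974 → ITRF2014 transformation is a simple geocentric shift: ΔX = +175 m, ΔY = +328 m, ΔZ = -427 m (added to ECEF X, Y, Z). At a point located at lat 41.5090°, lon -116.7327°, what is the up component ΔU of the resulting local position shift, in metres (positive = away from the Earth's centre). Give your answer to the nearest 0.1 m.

ΔU = -561.3 m

At φ = 41.5090°, λ = -116.7327°: sin φ = 0.662738, cos φ = 0.748852, sin λ = -0.893115, cos λ = -0.449829.
ΔU = cos φ cos λ·ΔX + cos φ sin λ·ΔY + sin φ·ΔZ = (0.748852)(-0.449829)(175) + (0.748852)(-0.893115)(328) + (0.662738)(-427) = -561.31 m.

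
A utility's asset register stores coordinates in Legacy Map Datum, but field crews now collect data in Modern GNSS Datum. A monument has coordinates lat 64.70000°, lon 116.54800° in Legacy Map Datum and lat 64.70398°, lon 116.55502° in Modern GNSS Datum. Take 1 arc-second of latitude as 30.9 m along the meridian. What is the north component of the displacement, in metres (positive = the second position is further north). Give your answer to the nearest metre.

ΔN = 443 m

Δφ = 64.70398° − 64.70000° = +0.00398°; Δλ = 116.55502° − 116.54800° = +0.00702°.
1° of latitude = 3600 × 30.90 = 111240 m.
ΔN = Δφ × 111240 = 442.7 m; ΔE = Δλ × 111240 × cos(64.70000°) = +0.00702 × 111240 × 0.427358 = 333.7 m.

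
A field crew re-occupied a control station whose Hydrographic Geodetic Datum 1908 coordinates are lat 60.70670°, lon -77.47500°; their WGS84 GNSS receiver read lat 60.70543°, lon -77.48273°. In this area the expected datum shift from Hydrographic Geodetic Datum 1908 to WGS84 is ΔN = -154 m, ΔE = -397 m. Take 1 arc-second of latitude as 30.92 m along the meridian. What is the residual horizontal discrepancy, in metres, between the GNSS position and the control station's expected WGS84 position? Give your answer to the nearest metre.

27 m

Observed coordinate differences: Δφ = -0.00127°, Δλ = -0.00773°.
Converting to metres (1° lat = 111312 m, cos φ = 0.489280): observed ΔN = -141.4 m, observed ΔE = -421.0 m.
Subtracting the expected shift leaves a residual of -141.4 − (-154) = 12.6 m north and -421.0 − (-397) = -24.0 m east.
Residual distance = √(12.6² + (-24.0)²) = 27.1 m.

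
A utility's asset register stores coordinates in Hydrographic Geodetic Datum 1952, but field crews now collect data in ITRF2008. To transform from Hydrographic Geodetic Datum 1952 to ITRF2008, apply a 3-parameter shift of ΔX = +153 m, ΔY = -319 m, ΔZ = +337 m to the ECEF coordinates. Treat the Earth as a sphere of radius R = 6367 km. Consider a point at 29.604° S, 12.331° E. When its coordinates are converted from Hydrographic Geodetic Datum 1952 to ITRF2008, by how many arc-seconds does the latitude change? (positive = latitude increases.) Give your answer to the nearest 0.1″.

sin φ = -0.494003, cos φ = 0.869460, sin λ = 0.213559, cos λ = 0.976930.
North component: ΔN = −sin φ cos λ·ΔX − sin φ sin λ·ΔY + cos φ·ΔZ = −(-0.494003)(0.976930)(153) − (-0.494003)(0.213559)(-319) + (0.869460)(337) = 333.19 m.
1° of latitude spans πR/180 = 111125 m, so Δφ = 333.19 / 111125 × 3600 = 10.794″.

Δφ = 10.8″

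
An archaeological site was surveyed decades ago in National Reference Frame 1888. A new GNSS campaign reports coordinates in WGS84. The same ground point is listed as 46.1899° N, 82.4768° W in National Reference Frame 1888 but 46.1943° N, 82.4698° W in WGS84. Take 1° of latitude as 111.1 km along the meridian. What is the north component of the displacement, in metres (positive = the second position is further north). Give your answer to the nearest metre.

Δφ = 46.1943° − 46.1899° = +0.0044°; Δλ = -82.4698° − -82.4768° = +0.0070°.
ΔN = Δφ × 111100 = 488.8 m; ΔE = Δλ × 111100 × cos(46.1899°) = +0.0070 × 111100 × 0.692270 = 538.4 m.

ΔN = 489 m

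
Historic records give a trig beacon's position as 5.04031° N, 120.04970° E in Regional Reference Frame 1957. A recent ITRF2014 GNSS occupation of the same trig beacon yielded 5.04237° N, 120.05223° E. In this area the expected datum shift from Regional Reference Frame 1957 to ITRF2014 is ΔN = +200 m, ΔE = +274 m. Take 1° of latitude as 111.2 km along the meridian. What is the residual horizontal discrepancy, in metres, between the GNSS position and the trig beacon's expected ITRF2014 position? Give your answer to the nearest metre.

30 m

Observed coordinate differences: Δφ = +0.00206°, Δλ = +0.00253°.
Converting to metres (1° lat = 111200 m, cos φ = 0.996133): observed ΔN = 229.1 m, observed ΔE = 280.2 m.
Subtracting the expected shift leaves a residual of 229.1 − (200) = 29.1 m north and 280.2 − (274) = 6.2 m east.
Residual distance = √(29.1² + 6.2²) = 29.7 m.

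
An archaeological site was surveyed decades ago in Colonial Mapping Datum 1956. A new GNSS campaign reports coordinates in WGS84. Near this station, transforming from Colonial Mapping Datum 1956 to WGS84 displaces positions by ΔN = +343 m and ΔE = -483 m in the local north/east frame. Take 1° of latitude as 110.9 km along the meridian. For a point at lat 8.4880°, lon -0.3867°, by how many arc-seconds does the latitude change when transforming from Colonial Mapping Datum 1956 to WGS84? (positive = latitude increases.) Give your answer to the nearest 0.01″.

Δφ = 11.13″

1° of latitude = 110.9 km, so Δφ = 343.0 / 110900 = 0.0030929° = 11.134″.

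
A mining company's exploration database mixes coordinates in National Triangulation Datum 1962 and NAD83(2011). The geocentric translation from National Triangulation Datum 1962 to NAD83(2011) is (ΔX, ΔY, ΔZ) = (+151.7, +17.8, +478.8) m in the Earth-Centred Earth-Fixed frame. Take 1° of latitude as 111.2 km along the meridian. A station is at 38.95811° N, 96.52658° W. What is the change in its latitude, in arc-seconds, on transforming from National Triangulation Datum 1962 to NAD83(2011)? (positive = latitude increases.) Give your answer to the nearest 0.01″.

Δφ = 12.76″

sin φ = 0.628752, cos φ = 0.777606, sin λ = -0.993519, cos λ = -0.113664.
North component: ΔN = −sin φ cos λ·ΔX − sin φ sin λ·ΔY + cos φ·ΔZ = −(0.628752)(-0.113664)(151.7) − (0.628752)(-0.993519)(17.8) + (0.777606)(478.8) = 394.28 m.
1° of latitude spans 111200 m, so Δφ = 394.28 / 111200 × 3600 = 12.764″.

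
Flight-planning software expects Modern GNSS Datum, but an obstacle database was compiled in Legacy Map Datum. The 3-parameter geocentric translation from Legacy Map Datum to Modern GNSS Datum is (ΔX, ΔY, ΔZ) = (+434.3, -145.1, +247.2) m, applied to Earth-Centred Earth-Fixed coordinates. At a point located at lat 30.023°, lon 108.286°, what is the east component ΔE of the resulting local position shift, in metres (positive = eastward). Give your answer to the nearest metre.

ΔE = -367 m

At φ = 30.023°, λ = 108.286°: sin φ = 0.500348, cos φ = 0.865825, sin λ = 0.949502, cos λ = -0.313760.
ΔE = −sin λ·ΔX + cos λ·ΔY = −(0.949502)·(434.3) + (-0.313760)·(-145.1) = -366.84 m.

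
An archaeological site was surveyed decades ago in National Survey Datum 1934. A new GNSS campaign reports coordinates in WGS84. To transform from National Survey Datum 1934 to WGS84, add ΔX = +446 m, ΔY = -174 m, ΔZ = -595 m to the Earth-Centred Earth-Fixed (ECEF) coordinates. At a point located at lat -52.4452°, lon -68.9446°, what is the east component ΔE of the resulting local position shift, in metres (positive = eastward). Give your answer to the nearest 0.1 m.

ΔE = 353.7 m

At φ = -52.4452°, λ = -68.9446°: sin φ = -0.792771, cos φ = 0.609520, sin λ = -0.933233, cos λ = 0.359270.
ΔE = −sin λ·ΔX + cos λ·ΔY = −(-0.933233)·(446) + (0.359270)·(-174) = 353.71 m.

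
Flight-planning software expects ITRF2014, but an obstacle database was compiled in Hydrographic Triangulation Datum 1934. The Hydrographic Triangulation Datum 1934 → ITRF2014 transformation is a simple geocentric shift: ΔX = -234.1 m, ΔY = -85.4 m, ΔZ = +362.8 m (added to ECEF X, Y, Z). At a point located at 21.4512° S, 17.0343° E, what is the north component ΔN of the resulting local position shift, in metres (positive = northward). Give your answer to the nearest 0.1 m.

The local north axis is (−sin φ cos λ, −sin φ sin λ, cos φ), giving ΔN = -81.857 − 9.149 + 337.669 = 246.66 m.

ΔN = 246.7 m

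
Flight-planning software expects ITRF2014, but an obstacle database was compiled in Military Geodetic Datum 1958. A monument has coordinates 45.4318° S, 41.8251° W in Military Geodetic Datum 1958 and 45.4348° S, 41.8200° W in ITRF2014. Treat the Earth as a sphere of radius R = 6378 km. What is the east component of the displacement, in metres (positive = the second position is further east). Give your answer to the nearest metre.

Δφ = -45.4348° − -45.4318° = -0.0030°; Δλ = -41.8200° − -41.8251° = +0.0051°.
1° along a meridian = πR/180 = 111317 m.
ΔN = Δφ × 111317 = -334.0 m; ΔE = Δλ × 111317 × cos(-45.4318°) = +0.0051 × 111317 × 0.701758 = 398.4 m.

ΔE = 398 m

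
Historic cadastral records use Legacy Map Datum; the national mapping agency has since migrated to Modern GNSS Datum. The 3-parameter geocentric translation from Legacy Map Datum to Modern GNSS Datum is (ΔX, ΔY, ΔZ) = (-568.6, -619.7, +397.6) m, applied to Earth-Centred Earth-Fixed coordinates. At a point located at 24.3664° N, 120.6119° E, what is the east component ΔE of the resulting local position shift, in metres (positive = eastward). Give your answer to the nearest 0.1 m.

ΔE = 804.9 m

At φ = 24.3664°, λ = 120.6119°: sin φ = 0.412570, cos φ = 0.910926, sin λ = 0.860636, cos λ = -0.509220.
ΔE = −sin λ·ΔX + cos λ·ΔY = −(0.860636)·(-568.6) + (-0.509220)·(-619.7) = 804.92 m.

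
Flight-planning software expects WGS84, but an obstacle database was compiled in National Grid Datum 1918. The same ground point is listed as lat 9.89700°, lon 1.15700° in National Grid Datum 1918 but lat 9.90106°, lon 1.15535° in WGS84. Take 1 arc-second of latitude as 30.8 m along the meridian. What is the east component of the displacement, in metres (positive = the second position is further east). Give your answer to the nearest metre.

ΔE = -180 m

Δφ = 9.90106° − 9.89700° = +0.00406°; Δλ = 1.15535° − 1.15700° = -0.00165°.
1° of latitude = 3600 × 30.80 = 110880 m.
ΔN = Δφ × 110880 = 450.2 m; ΔE = Δλ × 110880 × cos(9.89700°) = -0.00165 × 110880 × 0.985118 = -180.2 m.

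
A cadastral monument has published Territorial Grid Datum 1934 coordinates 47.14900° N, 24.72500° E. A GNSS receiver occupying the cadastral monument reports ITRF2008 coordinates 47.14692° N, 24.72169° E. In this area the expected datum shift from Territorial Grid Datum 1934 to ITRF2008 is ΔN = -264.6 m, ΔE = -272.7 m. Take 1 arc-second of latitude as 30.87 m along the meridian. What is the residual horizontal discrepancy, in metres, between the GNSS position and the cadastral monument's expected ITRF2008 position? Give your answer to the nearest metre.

40 m

Observed coordinate differences: Δφ = -0.00208°, Δλ = -0.00331°.
Converting to metres (1° lat = 111132 m, cos φ = 0.680094): observed ΔN = -231.2 m, observed ΔE = -250.2 m.
Subtracting the expected shift leaves a residual of -231.2 − (-264.6) = 33.4 m north and -250.2 − (-272.7) = 22.5 m east.
Residual distance = √(33.4² + 22.5²) = 40.3 m.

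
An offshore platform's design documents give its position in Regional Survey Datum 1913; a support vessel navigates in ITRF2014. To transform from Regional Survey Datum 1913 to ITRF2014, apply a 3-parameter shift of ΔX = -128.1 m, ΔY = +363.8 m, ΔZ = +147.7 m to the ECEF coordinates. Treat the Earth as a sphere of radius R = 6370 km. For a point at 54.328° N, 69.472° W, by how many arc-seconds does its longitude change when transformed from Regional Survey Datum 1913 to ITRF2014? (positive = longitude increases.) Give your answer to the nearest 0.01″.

sin φ = 0.812369, cos φ = 0.583144, sin λ = -0.936501, cos λ = 0.350665.
East component: ΔE = −sin λ·ΔX + cos λ·ΔY = −(-0.936501)(-128.1) + (0.350665)(363.8) = 7.61 m.
1° of latitude spans πR/180 = 111177 m; at latitude φ, 1° of longitude spans that × cos φ = 64832.5 m, so Δλ = 7.61 / 64832.5 × 3600 = 0.422″.

Δλ = 0.42″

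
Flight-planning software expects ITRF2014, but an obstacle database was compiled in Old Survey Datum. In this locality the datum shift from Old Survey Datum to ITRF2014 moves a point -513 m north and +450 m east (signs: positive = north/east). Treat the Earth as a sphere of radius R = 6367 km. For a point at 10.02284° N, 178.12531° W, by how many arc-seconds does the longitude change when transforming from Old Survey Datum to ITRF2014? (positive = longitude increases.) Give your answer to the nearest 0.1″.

Δλ = 14.8″

At latitude 10.02284°, cos φ = 0.984738.
One radian of longitude at latitude φ spans R cos φ, so Δλ = ΔE / (R cos φ) = 450.0 / (6367000 × 0.984738) = 7.1772e-05 rad = 14.804″.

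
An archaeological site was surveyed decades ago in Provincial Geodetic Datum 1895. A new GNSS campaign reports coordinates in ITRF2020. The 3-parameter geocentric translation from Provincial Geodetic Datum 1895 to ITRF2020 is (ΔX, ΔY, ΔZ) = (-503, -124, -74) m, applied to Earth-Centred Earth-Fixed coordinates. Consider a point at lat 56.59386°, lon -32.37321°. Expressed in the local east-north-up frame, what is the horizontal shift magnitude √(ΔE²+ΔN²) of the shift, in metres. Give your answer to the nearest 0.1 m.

454.7 m

At φ = 56.59386°, λ = -32.37321°: sin φ = 0.834789, cos φ = 0.550570, sin λ = -0.535432, cos λ = 0.844578.
ΔE = −sin λ·ΔX + cos λ·ΔY = −(-0.535432)·(-503) + (0.844578)·(-124) = -374.05 m.
ΔN = −sin φ cos λ·ΔX − sin φ sin λ·ΔY + cos φ·ΔZ = −(0.834789)(0.844578)(-503) − (0.834789)(-0.535432)(-124) + (0.550570)(-74) = 258.47 m.
Horizontal magnitude = √(ΔE² + ΔN²) = √((-374.05)² + 258.47²) = 454.67 m.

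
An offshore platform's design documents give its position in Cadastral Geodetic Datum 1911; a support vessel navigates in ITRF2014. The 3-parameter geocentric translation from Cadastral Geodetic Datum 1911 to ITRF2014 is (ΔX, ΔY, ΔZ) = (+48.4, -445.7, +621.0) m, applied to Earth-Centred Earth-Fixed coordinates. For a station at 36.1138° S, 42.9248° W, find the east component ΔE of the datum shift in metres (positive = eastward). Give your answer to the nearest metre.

ΔE = -293 m

The local east axis at (φ, λ) is (−sin λ, cos λ, 0), so ΔE = −sin(-42.9248°)·48.4 + cos(-42.9248°)·(-445.7) = -293.40 m.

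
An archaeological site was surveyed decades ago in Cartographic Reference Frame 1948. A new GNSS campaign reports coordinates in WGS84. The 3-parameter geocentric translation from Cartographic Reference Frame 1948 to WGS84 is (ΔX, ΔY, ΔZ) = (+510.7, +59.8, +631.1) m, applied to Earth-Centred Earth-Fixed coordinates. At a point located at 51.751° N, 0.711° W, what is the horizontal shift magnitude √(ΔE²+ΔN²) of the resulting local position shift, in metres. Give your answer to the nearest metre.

67 m

At φ = 51.751°, λ = -0.711°: sin φ = 0.785328, cos φ = 0.619080, sin λ = -0.012409, cos λ = 0.999923.
ΔE = −sin λ·ΔX + cos λ·ΔY = −(-0.012409)·(510.7) + (0.999923)·(59.8) = 66.13 m.
ΔN = −sin φ cos λ·ΔX − sin φ sin λ·ΔY + cos φ·ΔZ = −(0.785328)(0.999923)(510.7) − (0.785328)(-0.012409)(59.8) + (0.619080)(631.1) = -9.75 m.
Horizontal magnitude = √(ΔE² + ΔN²) = √(66.13² + (-9.75)²) = 66.85 m.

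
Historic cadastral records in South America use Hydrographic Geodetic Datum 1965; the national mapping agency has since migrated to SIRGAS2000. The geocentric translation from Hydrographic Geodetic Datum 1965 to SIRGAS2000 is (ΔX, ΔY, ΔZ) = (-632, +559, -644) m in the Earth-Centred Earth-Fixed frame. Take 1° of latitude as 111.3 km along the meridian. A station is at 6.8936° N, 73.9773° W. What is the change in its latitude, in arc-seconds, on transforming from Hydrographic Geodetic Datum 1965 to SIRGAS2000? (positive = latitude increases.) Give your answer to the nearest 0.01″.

sin φ = 0.120026, cos φ = 0.992771, sin λ = -0.961152, cos λ = 0.276018.
North component: ΔN = −sin φ cos λ·ΔX − sin φ sin λ·ΔY + cos φ·ΔZ = −(0.120026)(0.276018)(-632) − (0.120026)(-0.961152)(559) + (0.992771)(-644) = -553.92 m.
1° of latitude spans 111300 m, so Δφ = -553.92 / 111300 × 3600 = -17.917″.

Δφ = -17.92″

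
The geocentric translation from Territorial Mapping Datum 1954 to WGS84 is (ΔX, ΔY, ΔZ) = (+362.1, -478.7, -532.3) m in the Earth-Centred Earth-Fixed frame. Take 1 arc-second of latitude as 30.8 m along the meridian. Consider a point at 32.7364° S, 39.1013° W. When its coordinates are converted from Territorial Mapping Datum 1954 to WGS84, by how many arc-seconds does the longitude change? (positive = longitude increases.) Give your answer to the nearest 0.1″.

sin φ = -0.540775, cos φ = 0.841167, sin λ = -0.630693, cos λ = 0.776032.
East component: ΔE = −sin λ·ΔX + cos λ·ΔY = −(-0.630693)(362.1) + (0.776032)(-478.7) = -143.11 m.
1° of latitude spans 3600 × 30.80 = 110880 m; at latitude φ, 1° of longitude spans that × cos φ = 93268.6 m, so Δλ = -143.11 / 93268.6 × 3600 = -5.524″.

Δλ = -5.5″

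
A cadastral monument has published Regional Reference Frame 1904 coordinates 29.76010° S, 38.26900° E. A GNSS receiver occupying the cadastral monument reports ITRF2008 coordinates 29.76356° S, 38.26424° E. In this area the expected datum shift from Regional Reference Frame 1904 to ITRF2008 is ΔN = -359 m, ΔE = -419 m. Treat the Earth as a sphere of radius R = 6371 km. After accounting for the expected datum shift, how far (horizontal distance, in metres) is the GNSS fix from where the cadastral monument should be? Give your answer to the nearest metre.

Observed coordinate differences: Δφ = -0.00346°, Δλ = -0.00476°.
Converting to metres (1° lat = 111195 m, cos φ = 0.868111): observed ΔN = -384.7 m, observed ΔE = -459.5 m.
Subtracting the expected shift leaves a residual of -384.7 − (-359) = -25.7 m north and -459.5 − (-419) = -40.5 m east.
Residual distance = √((-25.7)² + (-40.5)²) = 48.0 m.

48 m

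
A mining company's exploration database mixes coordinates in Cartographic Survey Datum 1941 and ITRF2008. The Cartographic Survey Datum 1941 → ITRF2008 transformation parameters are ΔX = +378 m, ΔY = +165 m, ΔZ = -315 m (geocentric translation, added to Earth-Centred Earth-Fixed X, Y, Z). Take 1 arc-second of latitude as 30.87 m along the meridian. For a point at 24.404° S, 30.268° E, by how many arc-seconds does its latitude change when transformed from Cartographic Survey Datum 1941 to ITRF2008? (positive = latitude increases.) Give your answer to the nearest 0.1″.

sin φ = -0.413168, cos φ = 0.910655, sin λ = 0.504045, cos λ = 0.863677.
North component: ΔN = −sin φ cos λ·ΔX − sin φ sin λ·ΔY + cos φ·ΔZ = −(-0.413168)(0.863677)(378) − (-0.413168)(0.504045)(165) + (0.910655)(-315) = -117.61 m.
1° of latitude spans 3600 × 30.87 = 111132 m, so Δφ = -117.61 / 111132 × 3600 = -3.810″.

Δφ = -3.8″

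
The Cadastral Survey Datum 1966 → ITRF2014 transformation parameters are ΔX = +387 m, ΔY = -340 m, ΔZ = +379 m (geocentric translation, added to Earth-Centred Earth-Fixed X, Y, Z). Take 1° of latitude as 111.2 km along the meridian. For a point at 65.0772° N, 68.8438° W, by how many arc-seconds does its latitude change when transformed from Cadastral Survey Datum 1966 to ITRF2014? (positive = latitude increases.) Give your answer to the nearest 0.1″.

Δφ = -8.2″

sin φ = 0.906876, cos φ = 0.421397, sin λ = -0.932600, cos λ = 0.360912.
North component: ΔN = −sin φ cos λ·ΔX − sin φ sin λ·ΔY + cos φ·ΔZ = −(0.906876)(0.360912)(387) − (0.906876)(-0.932600)(-340) + (0.421397)(379) = -254.51 m.
1° of latitude spans 111200 m, so Δφ = -254.51 / 111200 × 3600 = -8.240″.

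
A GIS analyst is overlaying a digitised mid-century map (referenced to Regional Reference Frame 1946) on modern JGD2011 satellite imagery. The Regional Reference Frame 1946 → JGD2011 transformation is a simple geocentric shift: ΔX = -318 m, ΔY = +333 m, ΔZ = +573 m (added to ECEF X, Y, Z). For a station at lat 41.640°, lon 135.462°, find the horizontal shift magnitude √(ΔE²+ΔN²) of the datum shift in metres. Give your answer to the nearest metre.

123 m

The local east axis at (φ, λ) is (−sin λ, cos λ, 0), so ΔE = −sin(135.462°)·(-318) + cos(135.462°)·333 = -14.32 m.
The local north axis is (−sin φ cos λ, −sin φ sin λ, cos φ), giving ΔN = -150.608 − 155.189 + 428.223 = 122.43 m.
Horizontal magnitude = √(ΔE² + ΔN²) = √((-14.32)² + 122.43²) = 123.26 m.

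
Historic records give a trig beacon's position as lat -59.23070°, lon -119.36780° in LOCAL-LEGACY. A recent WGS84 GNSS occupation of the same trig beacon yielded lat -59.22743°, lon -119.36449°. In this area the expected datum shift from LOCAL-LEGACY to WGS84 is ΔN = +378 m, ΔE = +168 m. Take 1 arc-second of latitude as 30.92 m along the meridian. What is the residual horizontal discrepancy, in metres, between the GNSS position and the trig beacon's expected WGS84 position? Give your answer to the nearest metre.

25 m

Observed coordinate differences: Δφ = +0.00327°, Δλ = +0.00331°.
Converting to metres (1° lat = 111312 m, cos φ = 0.511583): observed ΔN = 364.0 m, observed ΔE = 188.5 m.
Subtracting the expected shift leaves a residual of 364.0 − (378) = -14.0 m north and 188.5 − (168) = 20.5 m east.
Residual distance = √((-14.0)² + 20.5²) = 24.8 m.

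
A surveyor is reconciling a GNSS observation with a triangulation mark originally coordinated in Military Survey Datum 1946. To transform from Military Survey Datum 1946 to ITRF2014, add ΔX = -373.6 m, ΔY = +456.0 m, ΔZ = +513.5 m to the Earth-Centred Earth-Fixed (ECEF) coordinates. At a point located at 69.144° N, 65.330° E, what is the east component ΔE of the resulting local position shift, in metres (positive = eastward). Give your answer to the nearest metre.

At φ = 69.144°, λ = 65.330°: sin φ = 0.934478, cos φ = 0.356020, sin λ = 0.908727, cos λ = 0.417391.
ΔE = −sin λ·ΔX + cos λ·ΔY = −(0.908727)·(-373.6) + (0.417391)·(456.0) = 529.83 m.

ΔE = 530 m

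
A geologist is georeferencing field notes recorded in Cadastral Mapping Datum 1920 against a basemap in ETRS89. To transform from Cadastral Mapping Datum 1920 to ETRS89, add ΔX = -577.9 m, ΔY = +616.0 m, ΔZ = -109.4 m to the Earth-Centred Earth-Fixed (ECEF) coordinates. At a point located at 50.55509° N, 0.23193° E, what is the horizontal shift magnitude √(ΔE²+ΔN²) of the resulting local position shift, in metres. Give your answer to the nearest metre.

At φ = 50.55509°, λ = 0.23193°: sin φ = 0.772236, cos φ = 0.635336, sin λ = 0.004048, cos λ = 0.999992.
ΔE = −sin λ·ΔX + cos λ·ΔY = −(0.004048)·(-577.9) + (0.999992)·(616.0) = 618.33 m.
ΔN = −sin φ cos λ·ΔX − sin φ sin λ·ΔY + cos φ·ΔZ = −(0.772236)(0.999992)(-577.9) − (0.772236)(0.004048)(616.0) + (0.635336)(-109.4) = 374.84 m.
Horizontal magnitude = √(ΔE² + ΔN²) = √(618.33² + 374.84²) = 723.08 m.

723 m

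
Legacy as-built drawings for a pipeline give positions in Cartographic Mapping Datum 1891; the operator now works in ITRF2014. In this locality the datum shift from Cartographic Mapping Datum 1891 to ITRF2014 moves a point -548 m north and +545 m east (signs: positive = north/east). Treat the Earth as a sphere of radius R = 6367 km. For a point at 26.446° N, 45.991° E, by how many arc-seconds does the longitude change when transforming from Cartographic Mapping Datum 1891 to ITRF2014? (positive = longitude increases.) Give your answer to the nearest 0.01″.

Δλ = 19.72″

At latitude 26.446°, cos φ = 0.895354.
One radian of longitude at latitude φ spans R cos φ, so Δλ = ΔE / (R cos φ) = 545.0 / (6367000 × 0.895354) = 9.5602e-05 rad = 19.719″.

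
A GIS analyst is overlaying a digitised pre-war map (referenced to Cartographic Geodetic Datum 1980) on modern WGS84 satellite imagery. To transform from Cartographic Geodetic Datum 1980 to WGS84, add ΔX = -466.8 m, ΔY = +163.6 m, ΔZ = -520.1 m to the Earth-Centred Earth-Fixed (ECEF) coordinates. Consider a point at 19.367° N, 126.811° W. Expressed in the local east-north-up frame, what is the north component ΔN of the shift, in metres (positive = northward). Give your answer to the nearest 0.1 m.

The local north axis is (−sin φ cos λ, −sin φ sin λ, cos φ), giving ΔN = -92.752 + 43.436 − 490.670 = -539.99 m.

ΔN = -540.0 m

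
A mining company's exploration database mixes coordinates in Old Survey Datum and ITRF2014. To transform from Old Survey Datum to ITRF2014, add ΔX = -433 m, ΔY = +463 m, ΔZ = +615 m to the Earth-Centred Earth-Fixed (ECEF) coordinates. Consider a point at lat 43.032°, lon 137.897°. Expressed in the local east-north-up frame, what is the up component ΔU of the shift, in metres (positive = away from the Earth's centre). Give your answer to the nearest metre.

The local up (radial) axis is (cos φ cos λ, cos φ sin λ, sin φ), giving ΔU = 234.833 + 226.913 + 419.680 = 881.43 m.

ΔU = 881 m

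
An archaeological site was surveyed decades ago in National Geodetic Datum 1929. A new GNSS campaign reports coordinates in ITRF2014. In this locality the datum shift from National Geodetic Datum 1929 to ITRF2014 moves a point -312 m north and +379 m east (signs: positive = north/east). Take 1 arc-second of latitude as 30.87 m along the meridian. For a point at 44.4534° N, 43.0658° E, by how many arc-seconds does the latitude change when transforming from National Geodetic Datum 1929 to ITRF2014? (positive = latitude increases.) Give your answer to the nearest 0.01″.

Δφ = -10.11″

1″ of latitude = 30.87 m, so Δφ = -312.0 / 30.87 = -10.107″.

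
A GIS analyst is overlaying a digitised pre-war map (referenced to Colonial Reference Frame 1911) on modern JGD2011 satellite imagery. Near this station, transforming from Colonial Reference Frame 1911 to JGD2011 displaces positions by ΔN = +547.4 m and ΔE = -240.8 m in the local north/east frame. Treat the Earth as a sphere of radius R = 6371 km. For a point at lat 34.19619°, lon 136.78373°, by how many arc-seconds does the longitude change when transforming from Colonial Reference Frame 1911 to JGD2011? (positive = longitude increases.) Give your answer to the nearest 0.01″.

At latitude 34.19619°, cos φ = 0.827118.
One radian of longitude at latitude φ spans R cos φ, so Δλ = ΔE / (R cos φ) = -240.8 / (6371000 × 0.827118) = -4.5696e-05 rad = -9.426″.

Δλ = -9.43″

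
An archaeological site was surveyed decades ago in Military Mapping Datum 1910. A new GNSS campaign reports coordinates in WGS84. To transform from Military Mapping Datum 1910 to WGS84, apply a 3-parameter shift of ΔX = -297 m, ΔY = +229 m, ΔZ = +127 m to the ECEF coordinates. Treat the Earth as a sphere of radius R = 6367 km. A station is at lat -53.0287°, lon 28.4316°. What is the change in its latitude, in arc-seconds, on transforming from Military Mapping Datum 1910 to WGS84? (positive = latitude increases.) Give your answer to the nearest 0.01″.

Δφ = -1.46″

sin φ = -0.798937, cos φ = 0.601415, sin λ = 0.476109, cos λ = 0.879386.
North component: ΔN = −sin φ cos λ·ΔX − sin φ sin λ·ΔY + cos φ·ΔZ = −(-0.798937)(0.879386)(-297) − (-0.798937)(0.476109)(229) + (0.601415)(127) = -45.18 m.
1° of latitude spans πR/180 = 111125 m, so Δφ = -45.18 / 111125 × 3600 = -1.464″.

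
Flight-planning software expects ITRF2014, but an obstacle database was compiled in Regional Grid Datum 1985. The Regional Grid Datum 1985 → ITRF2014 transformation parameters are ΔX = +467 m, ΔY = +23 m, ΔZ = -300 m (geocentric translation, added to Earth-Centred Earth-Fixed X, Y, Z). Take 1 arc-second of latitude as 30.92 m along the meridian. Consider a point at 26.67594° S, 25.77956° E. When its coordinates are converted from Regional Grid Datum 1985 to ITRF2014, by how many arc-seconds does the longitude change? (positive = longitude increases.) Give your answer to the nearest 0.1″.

sin φ = -0.448944, cos φ = 0.893560, sin λ = 0.434910, cos λ = 0.900474.
East component: ΔE = −sin λ·ΔX + cos λ·ΔY = −(0.434910)(467) + (0.900474)(23) = -182.39 m.
1° of latitude spans 3600 × 30.92 = 111312 m; at latitude φ, 1° of longitude spans that × cos φ = 99463.9 m, so Δλ = -182.39 / 99463.9 × 3600 = -6.601″.

Δλ = -6.6″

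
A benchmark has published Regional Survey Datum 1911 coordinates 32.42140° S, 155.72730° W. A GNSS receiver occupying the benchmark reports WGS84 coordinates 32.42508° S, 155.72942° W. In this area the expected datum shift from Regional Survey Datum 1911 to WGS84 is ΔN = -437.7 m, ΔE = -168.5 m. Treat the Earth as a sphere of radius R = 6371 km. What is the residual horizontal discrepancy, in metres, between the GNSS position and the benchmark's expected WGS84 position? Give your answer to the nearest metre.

Observed coordinate differences: Δφ = -0.00368°, Δλ = -0.00212°.
Converting to metres (1° lat = 111195 m, cos φ = 0.844128): observed ΔN = -409.2 m, observed ΔE = -199.0 m.
Subtracting the expected shift leaves a residual of -409.2 − (-437.7) = 28.5 m north and -199.0 − (-168.5) = -30.5 m east.
Residual distance = √(28.5² + (-30.5)²) = 41.7 m.

42 m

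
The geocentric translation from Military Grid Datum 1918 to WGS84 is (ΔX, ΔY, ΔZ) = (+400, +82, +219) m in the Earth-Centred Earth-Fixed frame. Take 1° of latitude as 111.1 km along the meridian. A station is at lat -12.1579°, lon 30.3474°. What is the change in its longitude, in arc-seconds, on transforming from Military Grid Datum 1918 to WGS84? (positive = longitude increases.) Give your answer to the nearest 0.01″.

Δλ = -4.35″

sin φ = -0.210607, cos φ = 0.977571, sin λ = 0.505242, cos λ = 0.862978.
East component: ΔE = −sin λ·ΔX + cos λ·ΔY = −(0.505242)(400) + (0.862978)(82) = -131.33 m.
1° of latitude spans 111100 m; at latitude φ, 1° of longitude spans that × cos φ = 108608.1 m, so Δλ = -131.33 / 108608.1 × 3600 = -4.353″.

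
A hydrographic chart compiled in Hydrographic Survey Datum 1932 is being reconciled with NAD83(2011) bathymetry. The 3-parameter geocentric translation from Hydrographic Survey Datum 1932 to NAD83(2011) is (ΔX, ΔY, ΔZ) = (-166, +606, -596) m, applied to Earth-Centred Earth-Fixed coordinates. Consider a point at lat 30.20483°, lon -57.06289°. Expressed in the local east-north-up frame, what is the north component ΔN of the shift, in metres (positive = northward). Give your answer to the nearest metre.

ΔN = -214 m

At φ = 30.20483°, λ = -57.06289°: sin φ = 0.503093, cos φ = 0.864232, sin λ = -0.839268, cos λ = 0.543718.
ΔN = −sin φ cos λ·ΔX − sin φ sin λ·ΔY + cos φ·ΔZ = −(0.503093)(0.543718)(-166) − (0.503093)(-0.839268)(606) + (0.864232)(-596) = -213.80 m.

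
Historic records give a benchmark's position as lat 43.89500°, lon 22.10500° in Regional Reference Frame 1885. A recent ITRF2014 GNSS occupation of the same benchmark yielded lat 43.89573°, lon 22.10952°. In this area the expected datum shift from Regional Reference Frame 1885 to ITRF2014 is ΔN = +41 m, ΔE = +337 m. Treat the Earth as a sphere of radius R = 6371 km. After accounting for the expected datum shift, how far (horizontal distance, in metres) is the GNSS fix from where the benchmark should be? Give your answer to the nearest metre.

47 m

Observed coordinate differences: Δφ = +0.00073°, Δλ = +0.00452°.
Converting to metres (1° lat = 111195 m, cos φ = 0.720612): observed ΔN = 81.2 m, observed ΔE = 362.2 m.
Subtracting the expected shift leaves a residual of 81.2 − (41) = 40.2 m north and 362.2 − (337) = 25.2 m east.
Residual distance = √(40.2² + 25.2²) = 47.4 m.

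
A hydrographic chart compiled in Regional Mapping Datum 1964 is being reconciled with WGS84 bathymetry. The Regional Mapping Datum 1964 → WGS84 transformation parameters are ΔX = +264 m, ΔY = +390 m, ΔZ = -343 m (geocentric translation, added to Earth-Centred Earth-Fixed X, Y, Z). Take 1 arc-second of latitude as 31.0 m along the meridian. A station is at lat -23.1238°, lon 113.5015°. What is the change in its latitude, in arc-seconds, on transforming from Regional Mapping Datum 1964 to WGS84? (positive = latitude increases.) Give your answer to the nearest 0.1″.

sin φ = -0.392719, cos φ = 0.919658, sin λ = 0.917050, cos λ = -0.398773.
North component: ΔN = −sin φ cos λ·ΔX − sin φ sin λ·ΔY + cos φ·ΔZ = −(-0.392719)(-0.398773)(264) − (-0.392719)(0.917050)(390) + (0.919658)(-343) = -216.33 m.
1° of latitude spans 3600 × 31.00 = 111600 m, so Δφ = -216.33 / 111600 × 3600 = -6.978″.

Δφ = -7.0″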